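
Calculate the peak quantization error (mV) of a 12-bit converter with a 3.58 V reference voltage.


The maximum quantization error is +/- LSB/2.
LSB = Vref / 2^n = 3.58 / 4096 = 0.00087402 V
Max error = LSB / 2 = 0.00087402 / 2 = 0.00043701 V
Max error = 0.437 mV

0.437 mV


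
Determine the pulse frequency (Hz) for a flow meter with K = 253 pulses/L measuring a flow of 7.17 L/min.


Frequency = K * Q / 60 (converting L/min to L/s).
f = 253 * 7.17 / 60
f = 1814.01 / 60
f = 30.23 Hz

30.23 Hz


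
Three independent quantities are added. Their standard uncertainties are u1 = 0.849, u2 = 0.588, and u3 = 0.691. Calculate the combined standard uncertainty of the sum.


For a sum of independent quantities, uc = sqrt(u1^2 + u2^2 + u3^2).
uc = sqrt(0.849^2 + 0.588^2 + 0.691^2)
uc = sqrt(0.720801 + 0.345744 + 0.477481)
uc = 1.2426

1.2426


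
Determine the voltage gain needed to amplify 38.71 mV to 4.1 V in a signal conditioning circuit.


Gain = Vout / Vin (converting to same units).
G = 4.1 V / 38.71 mV
G = 4100.0 mV / 38.71 mV
G = 105.92

105.92


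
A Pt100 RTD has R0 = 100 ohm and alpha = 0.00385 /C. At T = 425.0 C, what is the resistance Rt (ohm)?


The RTD equation: Rt = R0 * (1 + alpha * T).
Rt = 100 * (1 + 0.00385 * 425.0)
Rt = 100 * (1 + 1.63625)
Rt = 100 * 2.63625
Rt = 263.625 ohm

263.625 ohm


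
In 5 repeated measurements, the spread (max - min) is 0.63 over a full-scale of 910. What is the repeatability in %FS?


Repeatability = (spread / full scale) * 100%.
R = (0.63 / 910) * 100
R = 0.069 %FS

0.069 %FS


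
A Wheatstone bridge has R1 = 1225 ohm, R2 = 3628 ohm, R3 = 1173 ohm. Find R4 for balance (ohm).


At balance: R1*R4 = R2*R3, so R4 = R2*R3/R1.
R4 = 3628 * 1173 / 1225
R4 = 4255644 / 1225
R4 = 3474.0 ohm

3474.0 ohm


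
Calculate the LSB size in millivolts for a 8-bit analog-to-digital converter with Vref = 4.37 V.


The resolution (LSB) of an ADC is Vref / 2^n.
LSB = 4.37 / 2^8
LSB = 4.37 / 256
LSB = 0.01707031 V = 17.0703125 mV

17.0703125 mV


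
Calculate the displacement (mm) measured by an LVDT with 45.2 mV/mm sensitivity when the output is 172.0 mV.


Displacement = Vout / sensitivity.
d = 172.0 / 45.2
d = 3.805 mm

3.805 mm


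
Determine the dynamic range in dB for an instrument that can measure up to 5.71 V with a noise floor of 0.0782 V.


Dynamic range = 20 * log10(Vmax / Vnoise).
DR = 20 * log10(5.71 / 0.0782)
DR = 20 * log10(73.02)
DR = 37.27 dB

37.27 dB


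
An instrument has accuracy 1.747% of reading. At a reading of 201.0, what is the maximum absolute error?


Absolute error = (accuracy% / 100) * reading.
Error = (1.747 / 100) * 201.0
Error = 0.01747 * 201.0
Error = 3.5115

3.5115


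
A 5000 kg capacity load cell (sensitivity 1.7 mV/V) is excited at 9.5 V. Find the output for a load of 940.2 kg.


Vout = rated_output * Vex * (load / capacity).
Vout = 1.7 * 9.5 * (940.2 / 5000)
Vout = 1.7 * 9.5 * 0.18804
Vout = 3.037 mV

3.037 mV


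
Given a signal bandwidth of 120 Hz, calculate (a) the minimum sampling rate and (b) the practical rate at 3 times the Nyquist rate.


By Nyquist theorem, fs_min = 2 * fmax.
fs_min = 2 * 120 = 240 Hz
Practical rate = 3 * fs_min = 3 * 240 = 720 Hz

fs_min = 240 Hz, fs_practical = 720 Hz


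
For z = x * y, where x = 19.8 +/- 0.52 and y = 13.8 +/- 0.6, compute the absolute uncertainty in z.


For a product z = x*y, the relative uncertainty is:
uz/z = sqrt((ux/x)^2 + (uy/y)^2)
Relative uncertainties: ux/x = 0.52/19.8 = 0.026263
uy/y = 0.6/13.8 = 0.043478
z = 19.8 * 13.8 = 273.2
uz = 273.2 * sqrt(0.026263^2 + 0.043478^2) = 13.879

13.879


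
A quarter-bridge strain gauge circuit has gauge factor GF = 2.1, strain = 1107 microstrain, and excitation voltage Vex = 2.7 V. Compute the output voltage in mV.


Quarter bridge output: Vout = (GF * epsilon * Vex) / 4.
Vout = (2.1 * 1107e-6 * 2.7) / 4
Vout = 0.00627669 / 4 V
Vout = 0.00156917 V = 1.5692 mV

1.5692 mV


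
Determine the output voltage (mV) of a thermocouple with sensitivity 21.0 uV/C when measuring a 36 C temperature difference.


The thermocouple output V = sensitivity * dT.
V = 21.0 uV/C * 36 C
V = 756.0 uV
V = 0.756 mV

0.756 mV


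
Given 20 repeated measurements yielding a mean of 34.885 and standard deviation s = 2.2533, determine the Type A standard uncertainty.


The standard uncertainty for Type A evaluation is u = s / sqrt(n).
u = 2.2533 / sqrt(20)
u = 2.2533 / 4.4721
u = 0.5039

0.5039


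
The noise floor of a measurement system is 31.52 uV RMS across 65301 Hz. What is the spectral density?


Noise spectral density = Vrms / sqrt(BW).
NSD = 31.52 / sqrt(65301)
NSD = 31.52 / 255.5406
NSD = 0.1233 uV/sqrt(Hz)

0.1233 uV/sqrt(Hz)


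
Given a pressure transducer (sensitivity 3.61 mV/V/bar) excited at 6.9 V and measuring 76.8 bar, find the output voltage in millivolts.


Output = sensitivity * Vex * P.
Vout = 3.61 * 6.9 * 76.8
Vout = 24.909 * 76.8
Vout = 1913.01 mV

1913.01 mV


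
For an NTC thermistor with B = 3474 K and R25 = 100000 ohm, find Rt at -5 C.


NTC thermistor equation: Rt = R25 * exp(B * (1/T - 1/T25)).
T in Kelvin: 268.15 K, T25 = 298.15 K
1/T - 1/T25 = 1/268.15 - 1/298.15 = 0.00037524
B * (1/T - 1/T25) = 3474 * 0.00037524 = 1.3036
Rt = 100000 * exp(1.3036) = 368246.5 ohm

368246.5 ohm


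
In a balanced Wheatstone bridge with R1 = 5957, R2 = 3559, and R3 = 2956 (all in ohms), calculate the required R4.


At balance: R1*R4 = R2*R3, so R4 = R2*R3/R1.
R4 = 3559 * 2956 / 5957
R4 = 10520404 / 5957
R4 = 1766.06 ohm

1766.06 ohm


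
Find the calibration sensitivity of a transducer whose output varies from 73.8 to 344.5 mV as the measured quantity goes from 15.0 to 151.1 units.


Sensitivity = (y2 - y1) / (x2 - x1).
S = (344.5 - 73.8) / (151.1 - 15.0)
S = 270.7 / 136.1
S = 1.989 mV/unit

1.989 mV/unit


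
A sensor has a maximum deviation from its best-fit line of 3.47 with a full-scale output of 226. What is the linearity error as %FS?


Linearity error = (max deviation / full scale) * 100%.
Linearity = (3.47 / 226) * 100
Linearity = 1.535 %FS

1.535 %FS


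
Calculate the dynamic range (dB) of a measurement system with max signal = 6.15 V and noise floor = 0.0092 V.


Dynamic range = 20 * log10(Vmax / Vnoise).
DR = 20 * log10(6.15 / 0.0092)
DR = 20 * log10(668.48)
DR = 56.5 dB

56.5 dB


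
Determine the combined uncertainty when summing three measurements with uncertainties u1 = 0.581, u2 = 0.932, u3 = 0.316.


For a sum of independent quantities, uc = sqrt(u1^2 + u2^2 + u3^2).
uc = sqrt(0.581^2 + 0.932^2 + 0.316^2)
uc = sqrt(0.337561 + 0.868624 + 0.099856)
uc = 1.1428

1.1428


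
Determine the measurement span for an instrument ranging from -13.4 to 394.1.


Span = upper range - lower range.
Span = 394.1 - (-13.4)
Span = 407.5

407.5


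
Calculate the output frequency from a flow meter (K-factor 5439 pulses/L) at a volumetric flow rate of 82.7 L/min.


Frequency = K * Q / 60 (converting L/min to L/s).
f = 5439 * 82.7 / 60
f = 449805.3 / 60
f = 7496.76 Hz

7496.76 Hz


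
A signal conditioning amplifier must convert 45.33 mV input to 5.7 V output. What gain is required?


Gain = Vout / Vin (converting to same units).
G = 5.7 V / 45.33 mV
G = 5700.0 mV / 45.33 mV
G = 125.74

125.74


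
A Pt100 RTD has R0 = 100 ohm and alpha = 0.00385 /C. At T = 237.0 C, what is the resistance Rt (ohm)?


The RTD equation: Rt = R0 * (1 + alpha * T).
Rt = 100 * (1 + 0.00385 * 237.0)
Rt = 100 * (1 + 0.91245)
Rt = 100 * 1.91245
Rt = 191.245 ohm

191.245 ohm


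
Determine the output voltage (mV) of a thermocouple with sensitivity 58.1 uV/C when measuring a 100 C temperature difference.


The thermocouple output V = sensitivity * dT.
V = 58.1 uV/C * 100 C
V = 5810.0 uV
V = 5.81 mV

5.81 mV


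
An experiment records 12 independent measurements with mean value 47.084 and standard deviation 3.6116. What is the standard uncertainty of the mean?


The standard uncertainty for Type A evaluation is u = s / sqrt(n).
u = 3.6116 / sqrt(12)
u = 3.6116 / 3.4641
u = 1.0426

1.0426


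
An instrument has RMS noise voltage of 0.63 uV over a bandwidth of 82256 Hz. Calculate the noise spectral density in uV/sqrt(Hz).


Noise spectral density = Vrms / sqrt(BW).
NSD = 0.63 / sqrt(82256)
NSD = 0.63 / 286.8031
NSD = 0.0022 uV/sqrt(Hz)

0.0022 uV/sqrt(Hz)


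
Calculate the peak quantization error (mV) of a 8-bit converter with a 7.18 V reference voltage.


The maximum quantization error is +/- LSB/2.
LSB = Vref / 2^n = 7.18 / 256 = 0.02804687 V
Max error = LSB / 2 = 0.02804687 / 2 = 0.01402344 V
Max error = 14.0234 mV

14.0234 mV


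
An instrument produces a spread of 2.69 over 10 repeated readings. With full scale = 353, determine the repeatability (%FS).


Repeatability = (spread / full scale) * 100%.
R = (2.69 / 353) * 100
R = 0.762 %FS

0.762 %FS


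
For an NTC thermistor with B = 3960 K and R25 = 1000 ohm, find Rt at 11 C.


NTC thermistor equation: Rt = R25 * exp(B * (1/T - 1/T25)).
T in Kelvin: 284.15 K, T25 = 298.15 K
1/T - 1/T25 = 1/284.15 - 1/298.15 = 0.00016525
B * (1/T - 1/T25) = 3960 * 0.00016525 = 0.6544
Rt = 1000 * exp(0.6544) = 1924.0 ohm

1924.0 ohm


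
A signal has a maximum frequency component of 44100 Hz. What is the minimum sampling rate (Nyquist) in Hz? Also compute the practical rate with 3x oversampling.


By Nyquist theorem, fs_min = 2 * fmax.
fs_min = 2 * 44100 = 88200 Hz
Practical rate = 3 * fs_min = 3 * 88200 = 264600 Hz

fs_min = 88200 Hz, fs_practical = 264600 Hz


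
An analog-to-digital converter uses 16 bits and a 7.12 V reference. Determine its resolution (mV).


The resolution (LSB) of an ADC is Vref / 2^n.
LSB = 7.12 / 2^16
LSB = 7.12 / 65536
LSB = 0.00010864 V = 0.10864258 mV

0.10864258 mV


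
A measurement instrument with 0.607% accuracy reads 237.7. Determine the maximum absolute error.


Absolute error = (accuracy% / 100) * reading.
Error = (0.607 / 100) * 237.7
Error = 0.00607 * 237.7
Error = 1.4428

1.4428


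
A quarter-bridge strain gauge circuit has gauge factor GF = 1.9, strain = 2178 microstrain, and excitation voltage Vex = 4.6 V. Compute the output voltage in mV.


Quarter bridge output: Vout = (GF * epsilon * Vex) / 4.
Vout = (1.9 * 2178e-6 * 4.6) / 4
Vout = 0.01903572 / 4 V
Vout = 0.00475893 V = 4.7589 mV

4.7589 mV


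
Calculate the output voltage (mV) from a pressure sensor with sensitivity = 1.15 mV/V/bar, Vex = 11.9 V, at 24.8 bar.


Output = sensitivity * Vex * P.
Vout = 1.15 * 11.9 * 24.8
Vout = 13.685 * 24.8
Vout = 339.39 mV

339.39 mV


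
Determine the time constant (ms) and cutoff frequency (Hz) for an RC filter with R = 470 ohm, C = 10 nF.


Time constant: tau = R * C.
tau = 470 * 1.00e-08 = 4.7e-06 s
tau = 0.0047 ms
Cutoff frequency: fc = 1 / (2*pi*R*C).
fc = 1 / (2*pi*4.7e-06) = 33862.75 Hz

tau = 0.0047 ms, fc = 33862.75 Hz


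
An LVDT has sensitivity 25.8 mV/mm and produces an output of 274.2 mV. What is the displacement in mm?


Displacement = Vout / sensitivity.
d = 274.2 / 25.8
d = 10.628 mm

10.628 mm


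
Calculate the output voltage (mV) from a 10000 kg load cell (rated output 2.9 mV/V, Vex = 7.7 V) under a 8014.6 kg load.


Vout = rated_output * Vex * (load / capacity).
Vout = 2.9 * 7.7 * (8014.6 / 10000)
Vout = 2.9 * 7.7 * 0.80146
Vout = 17.897 mV

17.897 mV


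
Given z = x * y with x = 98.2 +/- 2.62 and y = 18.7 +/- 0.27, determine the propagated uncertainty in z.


For a product z = x*y, the relative uncertainty is:
uz/z = sqrt((ux/x)^2 + (uy/y)^2)
Relative uncertainties: ux/x = 2.62/98.2 = 0.02668
uy/y = 0.27/18.7 = 0.014439
z = 98.2 * 18.7 = 1836.3
uz = 1836.3 * sqrt(0.02668^2 + 0.014439^2) = 55.708

55.708


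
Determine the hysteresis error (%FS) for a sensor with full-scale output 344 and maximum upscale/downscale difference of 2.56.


Hysteresis = (max difference / full scale) * 100%.
H = (2.56 / 344) * 100
H = 0.744 %FS

0.744 %FS


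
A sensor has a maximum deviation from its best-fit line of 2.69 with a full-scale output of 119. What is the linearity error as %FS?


Linearity error = (max deviation / full scale) * 100%.
Linearity = (2.69 / 119) * 100
Linearity = 2.261 %FS

2.261 %FS


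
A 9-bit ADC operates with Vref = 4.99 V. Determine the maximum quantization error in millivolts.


The maximum quantization error is +/- LSB/2.
LSB = Vref / 2^n = 4.99 / 512 = 0.00974609 V
Max error = LSB / 2 = 0.00974609 / 2 = 0.00487305 V
Max error = 4.873 mV

4.873 mV


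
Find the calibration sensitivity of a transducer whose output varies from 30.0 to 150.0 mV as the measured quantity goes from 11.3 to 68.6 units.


Sensitivity = (y2 - y1) / (x2 - x1).
S = (150.0 - 30.0) / (68.6 - 11.3)
S = 120.0 / 57.3
S = 2.0942 mV/unit

2.0942 mV/unit


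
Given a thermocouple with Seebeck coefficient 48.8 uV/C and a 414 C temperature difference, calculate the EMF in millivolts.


The thermocouple output V = sensitivity * dT.
V = 48.8 uV/C * 414 C
V = 20203.2 uV
V = 20.203 mV

20.203 mV


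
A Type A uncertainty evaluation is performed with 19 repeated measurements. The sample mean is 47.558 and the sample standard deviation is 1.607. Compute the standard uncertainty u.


The standard uncertainty for Type A evaluation is u = s / sqrt(n).
u = 1.607 / sqrt(19)
u = 1.607 / 4.3589
u = 0.3687

0.3687


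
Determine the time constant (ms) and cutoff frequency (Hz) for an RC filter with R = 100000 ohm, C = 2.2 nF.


Time constant: tau = R * C.
tau = 100000 * 2.20e-09 = 0.00022 s
tau = 0.22 ms
Cutoff frequency: fc = 1 / (2*pi*R*C).
fc = 1 / (2*pi*0.00022) = 723.43 Hz

tau = 0.22 ms, fc = 723.43 Hz


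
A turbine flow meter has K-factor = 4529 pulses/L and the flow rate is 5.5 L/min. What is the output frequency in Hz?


Frequency = K * Q / 60 (converting L/min to L/s).
f = 4529 * 5.5 / 60
f = 24909.5 / 60
f = 415.16 Hz

415.16 Hz


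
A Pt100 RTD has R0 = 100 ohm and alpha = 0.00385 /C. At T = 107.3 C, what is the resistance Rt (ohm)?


The RTD equation: Rt = R0 * (1 + alpha * T).
Rt = 100 * (1 + 0.00385 * 107.3)
Rt = 100 * (1 + 0.413105)
Rt = 100 * 1.413105
Rt = 141.311 ohm

141.311 ohm


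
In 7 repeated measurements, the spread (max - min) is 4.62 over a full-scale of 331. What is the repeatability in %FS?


Repeatability = (spread / full scale) * 100%.
R = (4.62 / 331) * 100
R = 1.396 %FS

1.396 %FS


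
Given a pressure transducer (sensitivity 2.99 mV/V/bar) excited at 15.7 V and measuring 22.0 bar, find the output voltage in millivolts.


Output = sensitivity * Vex * P.
Vout = 2.99 * 15.7 * 22.0
Vout = 46.943 * 22.0
Vout = 1032.75 mV

1032.75 mV


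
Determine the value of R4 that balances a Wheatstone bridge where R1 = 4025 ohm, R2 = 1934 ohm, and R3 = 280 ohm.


At balance: R1*R4 = R2*R3, so R4 = R2*R3/R1.
R4 = 1934 * 280 / 4025
R4 = 541520 / 4025
R4 = 134.54 ohm

134.54 ohm


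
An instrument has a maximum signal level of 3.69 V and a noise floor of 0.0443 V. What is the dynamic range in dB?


Dynamic range = 20 * log10(Vmax / Vnoise).
DR = 20 * log10(3.69 / 0.0443)
DR = 20 * log10(83.3)
DR = 38.41 dB

38.41 dB


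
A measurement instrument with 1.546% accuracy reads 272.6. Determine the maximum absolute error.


Absolute error = (accuracy% / 100) * reading.
Error = (1.546 / 100) * 272.6
Error = 0.01546 * 272.6
Error = 4.2144

4.2144


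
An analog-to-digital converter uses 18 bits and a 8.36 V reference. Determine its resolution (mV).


The resolution (LSB) of an ADC is Vref / 2^n.
LSB = 8.36 / 2^18
LSB = 8.36 / 262144
LSB = 3.189e-05 V = 0.03189087 mV

0.03189087 mV


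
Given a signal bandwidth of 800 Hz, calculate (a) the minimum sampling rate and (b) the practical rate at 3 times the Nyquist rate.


By Nyquist theorem, fs_min = 2 * fmax.
fs_min = 2 * 800 = 1600 Hz
Practical rate = 3 * fs_min = 3 * 1600 = 4800 Hz

fs_min = 1600 Hz, fs_practical = 4800 Hz


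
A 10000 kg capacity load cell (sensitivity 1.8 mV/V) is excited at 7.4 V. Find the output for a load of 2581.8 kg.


Vout = rated_output * Vex * (load / capacity).
Vout = 1.8 * 7.4 * (2581.8 / 10000)
Vout = 1.8 * 7.4 * 0.25818
Vout = 3.439 mV

3.439 mV


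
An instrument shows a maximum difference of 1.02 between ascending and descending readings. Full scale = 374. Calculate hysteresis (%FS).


Hysteresis = (max difference / full scale) * 100%.
H = (1.02 / 374) * 100
H = 0.273 %FS

0.273 %FS


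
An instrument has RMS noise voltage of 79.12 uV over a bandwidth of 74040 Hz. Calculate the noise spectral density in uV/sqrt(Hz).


Noise spectral density = Vrms / sqrt(BW).
NSD = 79.12 / sqrt(74040)
NSD = 79.12 / 272.1029
NSD = 0.2908 uV/sqrt(Hz)

0.2908 uV/sqrt(Hz)


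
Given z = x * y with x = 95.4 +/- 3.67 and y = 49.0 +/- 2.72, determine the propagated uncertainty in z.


For a product z = x*y, the relative uncertainty is:
uz/z = sqrt((ux/x)^2 + (uy/y)^2)
Relative uncertainties: ux/x = 3.67/95.4 = 0.03847
uy/y = 2.72/49.0 = 0.05551
z = 95.4 * 49.0 = 4674.6
uz = 4674.6 * sqrt(0.03847^2 + 0.05551^2) = 315.71

315.71


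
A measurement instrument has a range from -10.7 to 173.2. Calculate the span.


Span = upper range - lower range.
Span = 173.2 - (-10.7)
Span = 183.9

183.9


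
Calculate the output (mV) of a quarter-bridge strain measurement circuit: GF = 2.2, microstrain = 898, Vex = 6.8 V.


Quarter bridge output: Vout = (GF * epsilon * Vex) / 4.
Vout = (2.2 * 898e-6 * 6.8) / 4
Vout = 0.01343408 / 4 V
Vout = 0.00335852 V = 3.3585 mV

3.3585 mV


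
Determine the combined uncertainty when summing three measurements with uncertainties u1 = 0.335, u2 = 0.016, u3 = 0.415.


For a sum of independent quantities, uc = sqrt(u1^2 + u2^2 + u3^2).
uc = sqrt(0.335^2 + 0.016^2 + 0.415^2)
uc = sqrt(0.112225 + 0.000256 + 0.172225)
uc = 0.5336

0.5336


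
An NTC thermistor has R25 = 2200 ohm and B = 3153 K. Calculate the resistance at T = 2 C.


NTC thermistor equation: Rt = R25 * exp(B * (1/T - 1/T25)).
T in Kelvin: 275.15 K, T25 = 298.15 K
1/T - 1/T25 = 1/275.15 - 1/298.15 = 0.00028036
B * (1/T - 1/T25) = 3153 * 0.00028036 = 0.884
Rt = 2200 * exp(0.884) = 5325.2 ohm

5325.2 ohm


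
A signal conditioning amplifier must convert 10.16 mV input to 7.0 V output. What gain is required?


Gain = Vout / Vin (converting to same units).
G = 7.0 V / 10.16 mV
G = 7000.0 mV / 10.16 mV
G = 688.98

688.98


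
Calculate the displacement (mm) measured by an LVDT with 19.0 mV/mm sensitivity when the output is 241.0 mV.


Displacement = Vout / sensitivity.
d = 241.0 / 19.0
d = 12.684 mm

12.684 mm


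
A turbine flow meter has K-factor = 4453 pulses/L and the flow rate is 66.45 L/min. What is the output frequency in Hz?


Frequency = K * Q / 60 (converting L/min to L/s).
f = 4453 * 66.45 / 60
f = 295901.85 / 60
f = 4931.7 Hz

4931.7 Hz


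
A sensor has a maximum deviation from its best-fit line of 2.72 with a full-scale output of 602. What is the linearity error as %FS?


Linearity error = (max deviation / full scale) * 100%.
Linearity = (2.72 / 602) * 100
Linearity = 0.452 %FS

0.452 %FS


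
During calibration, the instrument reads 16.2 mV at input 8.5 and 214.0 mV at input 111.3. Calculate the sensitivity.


Sensitivity = (y2 - y1) / (x2 - x1).
S = (214.0 - 16.2) / (111.3 - 8.5)
S = 197.8 / 102.8
S = 1.9241 mV/unit

1.9241 mV/unit


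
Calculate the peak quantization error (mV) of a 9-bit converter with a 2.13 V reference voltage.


The maximum quantization error is +/- LSB/2.
LSB = Vref / 2^n = 2.13 / 512 = 0.00416016 V
Max error = LSB / 2 = 0.00416016 / 2 = 0.00208008 V
Max error = 2.0801 mV

2.0801 mV


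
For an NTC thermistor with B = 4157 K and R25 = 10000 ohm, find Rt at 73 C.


NTC thermistor equation: Rt = R25 * exp(B * (1/T - 1/T25)).
T in Kelvin: 346.15 K, T25 = 298.15 K
1/T - 1/T25 = 1/346.15 - 1/298.15 = -0.0004651
B * (1/T - 1/T25) = 4157 * -0.0004651 = -1.9334
Rt = 10000 * exp(-1.9334) = 1446.6 ohm

1446.6 ohm


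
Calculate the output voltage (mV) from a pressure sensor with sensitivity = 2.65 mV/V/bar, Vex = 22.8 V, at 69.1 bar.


Output = sensitivity * Vex * P.
Vout = 2.65 * 22.8 * 69.1
Vout = 60.42 * 69.1
Vout = 4175.02 mV

4175.02 mV


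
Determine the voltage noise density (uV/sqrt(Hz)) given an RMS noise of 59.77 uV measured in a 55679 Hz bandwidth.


Noise spectral density = Vrms / sqrt(BW).
NSD = 59.77 / sqrt(55679)
NSD = 59.77 / 235.964
NSD = 0.2533 uV/sqrt(Hz)

0.2533 uV/sqrt(Hz)


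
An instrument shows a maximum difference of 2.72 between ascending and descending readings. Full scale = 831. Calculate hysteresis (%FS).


Hysteresis = (max difference / full scale) * 100%.
H = (2.72 / 831) * 100
H = 0.327 %FS

0.327 %FS


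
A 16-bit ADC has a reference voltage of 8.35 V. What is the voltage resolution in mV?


The resolution (LSB) of an ADC is Vref / 2^n.
LSB = 8.35 / 2^16
LSB = 8.35 / 65536
LSB = 0.00012741 V = 0.12741089 mV

0.12741089 mV


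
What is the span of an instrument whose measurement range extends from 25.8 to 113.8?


Span = upper range - lower range.
Span = 113.8 - (25.8)
Span = 88.0

88.0


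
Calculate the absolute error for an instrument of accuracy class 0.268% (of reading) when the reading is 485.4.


Absolute error = (accuracy% / 100) * reading.
Error = (0.268 / 100) * 485.4
Error = 0.00268 * 485.4
Error = 1.3009

1.3009


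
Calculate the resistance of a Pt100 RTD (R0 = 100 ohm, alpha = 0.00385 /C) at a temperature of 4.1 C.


The RTD equation: Rt = R0 * (1 + alpha * T).
Rt = 100 * (1 + 0.00385 * 4.1)
Rt = 100 * (1 + 0.015785)
Rt = 100 * 1.015785
Rt = 101.578 ohm

101.578 ohm


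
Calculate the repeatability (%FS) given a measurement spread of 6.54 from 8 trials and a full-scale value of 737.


Repeatability = (spread / full scale) * 100%.
R = (6.54 / 737) * 100
R = 0.887 %FS

0.887 %FS


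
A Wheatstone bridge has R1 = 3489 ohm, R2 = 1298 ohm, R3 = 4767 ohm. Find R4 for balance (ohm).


At balance: R1*R4 = R2*R3, so R4 = R2*R3/R1.
R4 = 1298 * 4767 / 3489
R4 = 6187566 / 3489
R4 = 1773.45 ohm

1773.45 ohm


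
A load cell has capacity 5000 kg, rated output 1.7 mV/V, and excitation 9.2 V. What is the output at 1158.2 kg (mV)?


Vout = rated_output * Vex * (load / capacity).
Vout = 1.7 * 9.2 * (1158.2 / 5000)
Vout = 1.7 * 9.2 * 0.23164
Vout = 3.623 mV

3.623 mV


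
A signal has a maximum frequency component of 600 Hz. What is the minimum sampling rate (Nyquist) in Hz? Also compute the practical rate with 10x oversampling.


By Nyquist theorem, fs_min = 2 * fmax.
fs_min = 2 * 600 = 1200 Hz
Practical rate = 10 * fs_min = 10 * 1200 = 12000 Hz

fs_min = 1200 Hz, fs_practical = 12000 Hz


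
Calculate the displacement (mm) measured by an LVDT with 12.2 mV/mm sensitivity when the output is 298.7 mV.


Displacement = Vout / sensitivity.
d = 298.7 / 12.2
d = 24.484 mm

24.484 mm


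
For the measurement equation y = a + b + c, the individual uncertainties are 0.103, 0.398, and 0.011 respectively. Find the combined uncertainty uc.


For a sum of independent quantities, uc = sqrt(u1^2 + u2^2 + u3^2).
uc = sqrt(0.103^2 + 0.398^2 + 0.011^2)
uc = sqrt(0.010609 + 0.158404 + 0.000121)
uc = 0.4113

0.4113


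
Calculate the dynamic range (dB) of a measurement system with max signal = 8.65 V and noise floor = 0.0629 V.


Dynamic range = 20 * log10(Vmax / Vnoise).
DR = 20 * log10(8.65 / 0.0629)
DR = 20 * log10(137.52)
DR = 42.77 dB

42.77 dB


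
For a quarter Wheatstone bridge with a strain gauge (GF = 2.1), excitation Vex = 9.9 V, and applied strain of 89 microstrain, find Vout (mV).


Quarter bridge output: Vout = (GF * epsilon * Vex) / 4.
Vout = (2.1 * 89e-6 * 9.9) / 4
Vout = 0.00185031 / 4 V
Vout = 0.00046258 V = 0.4626 mV

0.4626 mV


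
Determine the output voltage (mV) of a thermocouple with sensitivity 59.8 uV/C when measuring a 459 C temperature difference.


The thermocouple output V = sensitivity * dT.
V = 59.8 uV/C * 459 C
V = 27448.2 uV
V = 27.448 mV

27.448 mV


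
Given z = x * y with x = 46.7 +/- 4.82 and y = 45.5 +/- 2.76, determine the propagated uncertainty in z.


For a product z = x*y, the relative uncertainty is:
uz/z = sqrt((ux/x)^2 + (uy/y)^2)
Relative uncertainties: ux/x = 4.82/46.7 = 0.103212
uy/y = 2.76/45.5 = 0.060659
z = 46.7 * 45.5 = 2124.8
uz = 2124.8 * sqrt(0.103212^2 + 0.060659^2) = 254.382

254.382


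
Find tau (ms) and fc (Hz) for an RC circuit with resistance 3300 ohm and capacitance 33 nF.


Time constant: tau = R * C.
tau = 3300 * 3.30e-08 = 0.0001089 s
tau = 0.1089 ms
Cutoff frequency: fc = 1 / (2*pi*R*C).
fc = 1 / (2*pi*0.0001089) = 1461.48 Hz

tau = 0.1089 ms, fc = 1461.48 Hz


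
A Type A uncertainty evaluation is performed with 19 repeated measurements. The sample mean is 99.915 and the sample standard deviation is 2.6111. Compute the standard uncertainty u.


The standard uncertainty for Type A evaluation is u = s / sqrt(n).
u = 2.6111 / sqrt(19)
u = 2.6111 / 4.3589
u = 0.599

0.599


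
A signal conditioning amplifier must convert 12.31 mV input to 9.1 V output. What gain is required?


Gain = Vout / Vin (converting to same units).
G = 9.1 V / 12.31 mV
G = 9100.0 mV / 12.31 mV
G = 739.24

739.24


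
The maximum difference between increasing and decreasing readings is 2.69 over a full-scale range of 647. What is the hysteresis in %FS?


Hysteresis = (max difference / full scale) * 100%.
H = (2.69 / 647) * 100
H = 0.416 %FS

0.416 %FS


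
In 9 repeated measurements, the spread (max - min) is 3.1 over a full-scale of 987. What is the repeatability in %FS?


Repeatability = (spread / full scale) * 100%.
R = (3.1 / 987) * 100
R = 0.314 %FS

0.314 %FS


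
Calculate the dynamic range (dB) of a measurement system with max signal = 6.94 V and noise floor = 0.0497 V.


Dynamic range = 20 * log10(Vmax / Vnoise).
DR = 20 * log10(6.94 / 0.0497)
DR = 20 * log10(139.64)
DR = 42.9 dB

42.9 dB


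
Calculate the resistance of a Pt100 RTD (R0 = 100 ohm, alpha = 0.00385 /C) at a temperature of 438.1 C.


The RTD equation: Rt = R0 * (1 + alpha * T).
Rt = 100 * (1 + 0.00385 * 438.1)
Rt = 100 * (1 + 1.686685)
Rt = 100 * 2.686685
Rt = 268.668 ohm

268.668 ohm


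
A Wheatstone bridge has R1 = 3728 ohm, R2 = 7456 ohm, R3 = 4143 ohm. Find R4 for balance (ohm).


At balance: R1*R4 = R2*R3, so R4 = R2*R3/R1.
R4 = 7456 * 4143 / 3728
R4 = 30890208 / 3728
R4 = 8286.0 ohm

8286.0 ohm


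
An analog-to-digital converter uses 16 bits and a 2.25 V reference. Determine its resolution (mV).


The resolution (LSB) of an ADC is Vref / 2^n.
LSB = 2.25 / 2^16
LSB = 2.25 / 65536
LSB = 3.433e-05 V = 0.03433228 mV

0.03433228 mV


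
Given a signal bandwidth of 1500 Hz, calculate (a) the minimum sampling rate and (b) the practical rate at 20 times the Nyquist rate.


By Nyquist theorem, fs_min = 2 * fmax.
fs_min = 2 * 1500 = 3000 Hz
Practical rate = 20 * fs_min = 20 * 3000 = 60000 Hz

fs_min = 3000 Hz, fs_practical = 60000 Hz


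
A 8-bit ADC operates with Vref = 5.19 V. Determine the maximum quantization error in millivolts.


The maximum quantization error is +/- LSB/2.
LSB = Vref / 2^n = 5.19 / 256 = 0.02027344 V
Max error = LSB / 2 = 0.02027344 / 2 = 0.01013672 V
Max error = 10.1367 mV

10.1367 mV


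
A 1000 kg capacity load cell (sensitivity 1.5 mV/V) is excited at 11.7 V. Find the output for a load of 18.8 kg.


Vout = rated_output * Vex * (load / capacity).
Vout = 1.5 * 11.7 * (18.8 / 1000)
Vout = 1.5 * 11.7 * 0.0188
Vout = 0.33 mV

0.33 mV


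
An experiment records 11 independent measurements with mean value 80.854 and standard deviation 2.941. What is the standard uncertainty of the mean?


The standard uncertainty for Type A evaluation is u = s / sqrt(n).
u = 2.941 / sqrt(11)
u = 2.941 / 3.3166
u = 0.8867

0.8867


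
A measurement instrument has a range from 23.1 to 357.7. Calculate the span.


Span = upper range - lower range.
Span = 357.7 - (23.1)
Span = 334.6

334.6


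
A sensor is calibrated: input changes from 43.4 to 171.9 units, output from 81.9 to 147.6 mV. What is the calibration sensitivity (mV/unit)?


Sensitivity = (y2 - y1) / (x2 - x1).
S = (147.6 - 81.9) / (171.9 - 43.4)
S = 65.7 / 128.5
S = 0.5113 mV/unit

0.5113 mV/unit


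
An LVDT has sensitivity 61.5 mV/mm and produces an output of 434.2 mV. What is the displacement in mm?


Displacement = Vout / sensitivity.
d = 434.2 / 61.5
d = 7.06 mm

7.06 mm


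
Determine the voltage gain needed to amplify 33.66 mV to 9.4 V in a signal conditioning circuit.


Gain = Vout / Vin (converting to same units).
G = 9.4 V / 33.66 mV
G = 9400.0 mV / 33.66 mV
G = 279.26

279.26


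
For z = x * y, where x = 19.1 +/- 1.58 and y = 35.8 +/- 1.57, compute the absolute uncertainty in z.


For a product z = x*y, the relative uncertainty is:
uz/z = sqrt((ux/x)^2 + (uy/y)^2)
Relative uncertainties: ux/x = 1.58/19.1 = 0.082723
uy/y = 1.57/35.8 = 0.043855
z = 19.1 * 35.8 = 683.8
uz = 683.8 * sqrt(0.082723^2 + 0.043855^2) = 64.021

64.021


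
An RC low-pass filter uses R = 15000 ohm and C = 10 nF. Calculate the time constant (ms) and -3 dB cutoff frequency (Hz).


Time constant: tau = R * C.
tau = 15000 * 1.00e-08 = 0.00015 s
tau = 0.15 ms
Cutoff frequency: fc = 1 / (2*pi*R*C).
fc = 1 / (2*pi*0.00015) = 1061.03 Hz

tau = 0.15 ms, fc = 1061.03 Hz


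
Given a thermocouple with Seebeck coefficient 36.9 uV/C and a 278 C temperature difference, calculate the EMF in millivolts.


The thermocouple output V = sensitivity * dT.
V = 36.9 uV/C * 278 C
V = 10258.2 uV
V = 10.258 mV

10.258 mV


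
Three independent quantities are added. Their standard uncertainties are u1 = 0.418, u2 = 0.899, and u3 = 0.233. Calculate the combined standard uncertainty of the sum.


For a sum of independent quantities, uc = sqrt(u1^2 + u2^2 + u3^2).
uc = sqrt(0.418^2 + 0.899^2 + 0.233^2)
uc = sqrt(0.174724 + 0.808201 + 0.054289)
uc = 1.0184

1.0184


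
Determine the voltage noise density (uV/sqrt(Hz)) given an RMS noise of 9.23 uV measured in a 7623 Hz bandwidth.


Noise spectral density = Vrms / sqrt(BW).
NSD = 9.23 / sqrt(7623)
NSD = 9.23 / 87.3098
NSD = 0.1057 uV/sqrt(Hz)

0.1057 uV/sqrt(Hz)


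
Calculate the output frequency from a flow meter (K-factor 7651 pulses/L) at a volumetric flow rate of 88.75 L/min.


Frequency = K * Q / 60 (converting L/min to L/s).
f = 7651 * 88.75 / 60
f = 679026.25 / 60
f = 11317.1 Hz

11317.1 Hz


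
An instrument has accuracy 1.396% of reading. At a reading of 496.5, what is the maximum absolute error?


Absolute error = (accuracy% / 100) * reading.
Error = (1.396 / 100) * 496.5
Error = 0.01396 * 496.5
Error = 6.9311

6.9311


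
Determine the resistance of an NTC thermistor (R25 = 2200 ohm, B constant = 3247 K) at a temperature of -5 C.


NTC thermistor equation: Rt = R25 * exp(B * (1/T - 1/T25)).
T in Kelvin: 268.15 K, T25 = 298.15 K
1/T - 1/T25 = 1/268.15 - 1/298.15 = 0.00037524
B * (1/T - 1/T25) = 3247 * 0.00037524 = 1.2184
Rt = 2200 * exp(1.2184) = 7439.9 ohm

7439.9 ohm


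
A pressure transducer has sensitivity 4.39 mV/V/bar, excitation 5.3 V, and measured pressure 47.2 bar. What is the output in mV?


Output = sensitivity * Vex * P.
Vout = 4.39 * 5.3 * 47.2
Vout = 23.267 * 47.2
Vout = 1098.2 mV

1098.2 mV


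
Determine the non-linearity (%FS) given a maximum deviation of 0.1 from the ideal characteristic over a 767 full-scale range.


Linearity error = (max deviation / full scale) * 100%.
Linearity = (0.1 / 767) * 100
Linearity = 0.013 %FS

0.013 %FS


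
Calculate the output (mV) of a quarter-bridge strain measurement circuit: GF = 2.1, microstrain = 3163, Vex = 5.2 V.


Quarter bridge output: Vout = (GF * epsilon * Vex) / 4.
Vout = (2.1 * 3163e-6 * 5.2) / 4
Vout = 0.03453996 / 4 V
Vout = 0.00863499 V = 8.635 mV

8.635 mV


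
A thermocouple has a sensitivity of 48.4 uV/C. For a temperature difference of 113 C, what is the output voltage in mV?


The thermocouple output V = sensitivity * dT.
V = 48.4 uV/C * 113 C
V = 5469.2 uV
V = 5.469 mV

5.469 mV


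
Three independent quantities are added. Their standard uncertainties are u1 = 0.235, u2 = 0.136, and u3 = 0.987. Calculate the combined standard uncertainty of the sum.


For a sum of independent quantities, uc = sqrt(u1^2 + u2^2 + u3^2).
uc = sqrt(0.235^2 + 0.136^2 + 0.987^2)
uc = sqrt(0.055225 + 0.018496 + 0.974169)
uc = 1.0237

1.0237


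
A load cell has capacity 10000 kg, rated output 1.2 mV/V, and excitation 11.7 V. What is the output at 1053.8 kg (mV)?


Vout = rated_output * Vex * (load / capacity).
Vout = 1.2 * 11.7 * (1053.8 / 10000)
Vout = 1.2 * 11.7 * 0.10538
Vout = 1.48 mV

1.48 mV


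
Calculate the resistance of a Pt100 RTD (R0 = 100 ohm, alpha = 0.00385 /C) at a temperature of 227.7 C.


The RTD equation: Rt = R0 * (1 + alpha * T).
Rt = 100 * (1 + 0.00385 * 227.7)
Rt = 100 * (1 + 0.876645)
Rt = 100 * 1.876645
Rt = 187.664 ohm

187.664 ohm


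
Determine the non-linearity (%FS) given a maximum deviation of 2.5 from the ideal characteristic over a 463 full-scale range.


Linearity error = (max deviation / full scale) * 100%.
Linearity = (2.5 / 463) * 100
Linearity = 0.54 %FS

0.54 %FS


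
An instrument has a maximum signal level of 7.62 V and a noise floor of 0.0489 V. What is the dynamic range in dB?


Dynamic range = 20 * log10(Vmax / Vnoise).
DR = 20 * log10(7.62 / 0.0489)
DR = 20 * log10(155.83)
DR = 43.85 dB

43.85 dB


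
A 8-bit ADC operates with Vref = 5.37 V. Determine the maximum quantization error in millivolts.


The maximum quantization error is +/- LSB/2.
LSB = Vref / 2^n = 5.37 / 256 = 0.02097656 V
Max error = LSB / 2 = 0.02097656 / 2 = 0.01048828 V
Max error = 10.4883 mV

10.4883 mV


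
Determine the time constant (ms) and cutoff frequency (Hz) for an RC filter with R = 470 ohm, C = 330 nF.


Time constant: tau = R * C.
tau = 470 * 3.30e-07 = 0.0001551 s
tau = 0.1551 ms
Cutoff frequency: fc = 1 / (2*pi*R*C).
fc = 1 / (2*pi*0.0001551) = 1026.14 Hz

tau = 0.1551 ms, fc = 1026.14 Hz


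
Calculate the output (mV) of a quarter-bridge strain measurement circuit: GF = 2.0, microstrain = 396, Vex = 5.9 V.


Quarter bridge output: Vout = (GF * epsilon * Vex) / 4.
Vout = (2.0 * 396e-6 * 5.9) / 4
Vout = 0.0046728 / 4 V
Vout = 0.0011682 V = 1.1682 mV

1.1682 mV


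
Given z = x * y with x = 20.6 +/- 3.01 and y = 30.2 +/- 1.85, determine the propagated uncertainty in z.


For a product z = x*y, the relative uncertainty is:
uz/z = sqrt((ux/x)^2 + (uy/y)^2)
Relative uncertainties: ux/x = 3.01/20.6 = 0.146117
uy/y = 1.85/30.2 = 0.061258
z = 20.6 * 30.2 = 622.1
uz = 622.1 * sqrt(0.146117^2 + 0.061258^2) = 98.567

98.567


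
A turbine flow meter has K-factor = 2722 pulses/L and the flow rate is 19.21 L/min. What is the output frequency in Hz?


Frequency = K * Q / 60 (converting L/min to L/s).
f = 2722 * 19.21 / 60
f = 52289.62 / 60
f = 871.49 Hz

871.49 Hz


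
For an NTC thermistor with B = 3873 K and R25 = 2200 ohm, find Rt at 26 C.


NTC thermistor equation: Rt = R25 * exp(B * (1/T - 1/T25)).
T in Kelvin: 299.15 K, T25 = 298.15 K
1/T - 1/T25 = 1/299.15 - 1/298.15 = -1.121e-05
B * (1/T - 1/T25) = 3873 * -1.121e-05 = -0.0434
Rt = 2200 * exp(-0.0434) = 2106.5 ohm

2106.5 ohm


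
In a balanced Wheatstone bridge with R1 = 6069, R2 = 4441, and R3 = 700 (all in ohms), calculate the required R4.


At balance: R1*R4 = R2*R3, so R4 = R2*R3/R1.
R4 = 4441 * 700 / 6069
R4 = 3108700 / 6069
R4 = 512.23 ohm

512.23 ohm


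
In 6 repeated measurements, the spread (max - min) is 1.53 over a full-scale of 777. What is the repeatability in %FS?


Repeatability = (spread / full scale) * 100%.
R = (1.53 / 777) * 100
R = 0.197 %FS

0.197 %FS


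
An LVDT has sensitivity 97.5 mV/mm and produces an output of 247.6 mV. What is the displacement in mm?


Displacement = Vout / sensitivity.
d = 247.6 / 97.5
d = 2.539 mm

2.539 mm


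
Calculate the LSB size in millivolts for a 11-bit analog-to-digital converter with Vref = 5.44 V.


The resolution (LSB) of an ADC is Vref / 2^n.
LSB = 5.44 / 2^11
LSB = 5.44 / 2048
LSB = 0.00265625 V = 2.65625 mV

2.65625 mV


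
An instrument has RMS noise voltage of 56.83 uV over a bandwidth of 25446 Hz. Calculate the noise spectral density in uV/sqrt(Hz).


Noise spectral density = Vrms / sqrt(BW).
NSD = 56.83 / sqrt(25446)
NSD = 56.83 / 159.518
NSD = 0.3563 uV/sqrt(Hz)

0.3563 uV/sqrt(Hz)


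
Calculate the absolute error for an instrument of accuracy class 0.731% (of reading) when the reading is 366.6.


Absolute error = (accuracy% / 100) * reading.
Error = (0.731 / 100) * 366.6
Error = 0.00731 * 366.6
Error = 2.6798

2.6798


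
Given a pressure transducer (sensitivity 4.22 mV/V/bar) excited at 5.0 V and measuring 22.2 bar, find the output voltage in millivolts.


Output = sensitivity * Vex * P.
Vout = 4.22 * 5.0 * 22.2
Vout = 21.1 * 22.2
Vout = 468.42 mV

468.42 mV


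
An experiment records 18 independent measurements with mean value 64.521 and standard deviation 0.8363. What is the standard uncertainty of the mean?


The standard uncertainty for Type A evaluation is u = s / sqrt(n).
u = 0.8363 / sqrt(18)
u = 0.8363 / 4.2426
u = 0.1971

0.1971


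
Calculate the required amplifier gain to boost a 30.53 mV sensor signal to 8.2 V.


Gain = Vout / Vin (converting to same units).
G = 8.2 V / 30.53 mV
G = 8200.0 mV / 30.53 mV
G = 268.59

268.59


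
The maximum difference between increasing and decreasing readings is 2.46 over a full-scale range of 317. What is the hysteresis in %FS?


Hysteresis = (max difference / full scale) * 100%.
H = (2.46 / 317) * 100
H = 0.776 %FS

0.776 %FS


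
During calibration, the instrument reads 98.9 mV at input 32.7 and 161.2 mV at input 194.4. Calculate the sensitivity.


Sensitivity = (y2 - y1) / (x2 - x1).
S = (161.2 - 98.9) / (194.4 - 32.7)
S = 62.3 / 161.7
S = 0.3853 mV/unit

0.3853 mV/unit


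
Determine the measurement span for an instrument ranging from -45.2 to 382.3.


Span = upper range - lower range.
Span = 382.3 - (-45.2)
Span = 427.5

427.5


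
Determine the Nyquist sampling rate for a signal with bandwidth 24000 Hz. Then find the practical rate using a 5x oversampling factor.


By Nyquist theorem, fs_min = 2 * fmax.
fs_min = 2 * 24000 = 48000 Hz
Practical rate = 5 * fs_min = 5 * 48000 = 240000 Hz

fs_min = 48000 Hz, fs_practical = 240000 Hz


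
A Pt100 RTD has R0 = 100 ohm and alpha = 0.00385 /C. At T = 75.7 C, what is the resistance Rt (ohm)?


The RTD equation: Rt = R0 * (1 + alpha * T).
Rt = 100 * (1 + 0.00385 * 75.7)
Rt = 100 * (1 + 0.291445)
Rt = 100 * 1.291445
Rt = 129.144 ohm

129.144 ohm


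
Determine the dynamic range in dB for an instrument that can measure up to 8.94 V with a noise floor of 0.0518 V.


Dynamic range = 20 * log10(Vmax / Vnoise).
DR = 20 * log10(8.94 / 0.0518)
DR = 20 * log10(172.59)
DR = 44.74 dB

44.74 dB


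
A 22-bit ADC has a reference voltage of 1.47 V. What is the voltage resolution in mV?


The resolution (LSB) of an ADC is Vref / 2^n.
LSB = 1.47 / 2^22
LSB = 1.47 / 4194304
LSB = 3.5e-07 V = 0.00035048 mV

0.00035048 mV


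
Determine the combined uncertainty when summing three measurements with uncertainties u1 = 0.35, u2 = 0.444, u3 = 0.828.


For a sum of independent quantities, uc = sqrt(u1^2 + u2^2 + u3^2).
uc = sqrt(0.35^2 + 0.444^2 + 0.828^2)
uc = sqrt(0.1225 + 0.197136 + 0.685584)
uc = 1.0026

1.0026


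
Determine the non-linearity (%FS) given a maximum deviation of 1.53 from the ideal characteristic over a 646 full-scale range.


Linearity error = (max deviation / full scale) * 100%.
Linearity = (1.53 / 646) * 100
Linearity = 0.237 %FS

0.237 %FS


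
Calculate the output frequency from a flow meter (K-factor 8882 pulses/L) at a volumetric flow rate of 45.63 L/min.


Frequency = K * Q / 60 (converting L/min to L/s).
f = 8882 * 45.63 / 60
f = 405285.66 / 60
f = 6754.76 Hz

6754.76 Hz
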